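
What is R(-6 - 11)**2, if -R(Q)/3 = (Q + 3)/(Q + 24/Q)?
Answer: 509796/97969 ≈ 5.2036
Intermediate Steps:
R(Q) = -3*(3 + Q)/(Q + 24/Q) (R(Q) = -3*(Q + 3)/(Q + 24/Q) = -3*(3 + Q)/(Q + 24/Q))
R(-6 - 11)**2 = (-3*(-6 - 11)*(3 + (-6 - 11))/(24 + (-6 - 11)**2))**2 = (-3*(-17)*(3 - 17)/(24 + (-17)**2))**2 = (-3*(-17)*(-14)/(24 + 289))**2 = (-3*(-17)*(-14)/313)**2 = (-3*(-17)*1/313*(-14))**2 = (-714/313)**2 = 509796/97969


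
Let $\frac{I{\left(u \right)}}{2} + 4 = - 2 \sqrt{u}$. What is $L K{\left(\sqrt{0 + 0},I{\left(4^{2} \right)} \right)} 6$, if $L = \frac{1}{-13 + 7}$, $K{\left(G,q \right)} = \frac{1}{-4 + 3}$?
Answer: $1$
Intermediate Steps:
$I{\left(u \right)} = -8 - 4 \sqrt{u}$ ($I{\left(u \right)} = -8 + 2 \left(- 2 \sqrt{u}\right) = -8 - 4 \sqrt{u}$)
$K{\left(G,q \right)} = -1$ ($K{\left(G,q \right)} = \frac{1}{-1} = -1$)
$L = - \frac{1}{6}$ ($L = \frac{1}{-6} = - \frac{1}{6} \approx -0.16667$)
$L K{\left(\sqrt{0 + 0},I{\left(4^{2} \right)} \right)} 6 = \left(- \frac{1}{6}\right) \left(-1\right) 6 = \frac{1}{6} \cdot 6 = 1$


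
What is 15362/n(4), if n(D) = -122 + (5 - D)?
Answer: -15362/121 ≈ -126.96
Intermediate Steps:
n(D) = -117 - D
15362/n(4) = 15362/(-117 - 1*4) = 15362/(-117 - 4) = 15362/(-121) = 15362*(-1/121) = -15362/121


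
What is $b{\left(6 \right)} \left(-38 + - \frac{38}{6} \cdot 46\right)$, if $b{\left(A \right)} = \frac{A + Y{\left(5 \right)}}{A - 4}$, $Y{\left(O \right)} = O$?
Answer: $- \frac{5434}{3} \approx -1811.3$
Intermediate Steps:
$b{\left(A \right)} = \frac{5 + A}{-4 + A}$ ($b{\left(A \right)} = \frac{A + 5}{A - 4} = \frac{5 + A}{-4 + A}$)
$b{\left(6 \right)} \left(-38 + - \frac{38}{6} \cdot 46\right) = \frac{5 + 6}{-4 + 6} \left(-38 + - \frac{38}{6} \cdot 46\right) = \frac{1}{2} \cdot 11 \left(-38 + \left(-38\right) \frac{1}{6} \cdot 46\right) = \frac{1}{2} \cdot 11 \left(-38 - \frac{874}{3}\right) = \frac{11 \left(-38 - \frac{874}{3}\right)}{2} = \frac{11}{2} \left(- \frac{988}{3}\right) = - \frac{5434}{3}$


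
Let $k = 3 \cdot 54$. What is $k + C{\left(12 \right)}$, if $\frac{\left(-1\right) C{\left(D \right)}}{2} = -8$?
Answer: $178$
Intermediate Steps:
$k = 162$
$C{\left(D \right)} = 16$ ($C{\left(D \right)} = \left(-2\right) \left(-8\right) = 16$)
$k + C{\left(12 \right)} = 162 + 16 = 178$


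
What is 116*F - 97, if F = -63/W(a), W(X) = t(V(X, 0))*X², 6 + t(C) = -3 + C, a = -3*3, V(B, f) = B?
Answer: -7451/81 ≈ -91.988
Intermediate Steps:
a = -9
t(C) = -9 + C (t(C) = -6 + (-3 + C) = -9 + C)
W(X) = X²*(-9 + X) (W(X) = (-9 + X)*X² = X²*(-9 + X))
F = 7/162 (F = -63*1/(81*(-9 - 9)) = -63/(81*(-18)) = -63/(-1458) = -63*(-1/1458) = 7/162 ≈ 0.043210)
116*F - 97 = 116*(7/162) - 97 = 406/81 - 97 = -7451/81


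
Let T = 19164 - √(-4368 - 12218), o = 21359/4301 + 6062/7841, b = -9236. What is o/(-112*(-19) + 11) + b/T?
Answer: (-662538354658080*I + 193548581*√16586)/(72135937599*(√16586 + 19164*I)) ≈ -0.47924 - 0.0032386*I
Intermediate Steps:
o = 193548581/33724141 (o = 21359*(1/4301) + 6062*(1/7841) = 21359/4301 + 6062/7841 = 193548581/33724141 ≈ 5.7392)
T = 19164 - I*√16586 (T = 19164 - √(-16586) = 19164 - I*√16586 ≈ 19164.0 - 128.79*I)
o/(-112*(-19) + 11) + b/T = 193548581/(33724141*(-112*(-19) + 11)) - 9236/(19164 - I*√16586) = 193548581/(33724141*(2128 + 11)) - 9236/(19164 - I*√16586) = (193548581/33724141)/2139 - 9236/(19164 - I*√16586) = (193548581/33724141)*(1/2139) - 9236/(19164 - I*√16586) = 193548581/72135937599 - 9236/(19164 - I*√16586)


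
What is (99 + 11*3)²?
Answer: 17424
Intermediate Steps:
(99 + 11*3)² = (99 + 33)² = 132² = 17424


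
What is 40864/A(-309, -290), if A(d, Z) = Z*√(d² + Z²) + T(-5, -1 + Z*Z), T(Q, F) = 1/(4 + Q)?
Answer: 40864/15102762099 - 11850560*√179581/15102762099 ≈ -0.33251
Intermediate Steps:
A(d, Z) = -1 + Z*√(Z² + d²) (A(d, Z) = Z*√(d² + Z²) + 1/(4 - 5) = Z*√(Z² + d²) + 1/(-1) = Z*√(Z² + d²) - 1 = -1 + Z*√(Z² + d²))
40864/A(-309, -290) = 40864/(-1 - 290*√((-290)² + (-309)²)) = 40864/(-1 - 290*√(84100 + 95481)) = 40864/(-1 - 290*√179581)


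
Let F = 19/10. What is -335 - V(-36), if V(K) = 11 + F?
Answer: -3479/10 ≈ -347.90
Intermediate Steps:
F = 19/10 (F = 19*(⅒) = 19/10 ≈ 1.9000)
V(K) = 129/10 (V(K) = 11 + 19/10 = 129/10)
-335 - V(-36) = -335 - 1*129/10 = -335 - 129/10 = -3479/10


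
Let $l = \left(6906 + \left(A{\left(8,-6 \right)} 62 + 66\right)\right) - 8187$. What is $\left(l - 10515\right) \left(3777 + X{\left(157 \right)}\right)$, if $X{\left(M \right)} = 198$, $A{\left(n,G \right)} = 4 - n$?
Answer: $-47612550$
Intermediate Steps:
$l = -1463$ ($l = \left(6906 + \left(\left(4 - 8\right) 62 + 66\right)\right) - 8187 = \left(6906 + \left(\left(-4\right) 62 + 66\right)\right) - 8187 = \left(6906 + \left(-248 + 66\right)\right) - 8187 = \left(6906 - 182\right) - 8187 = 6724 - 8187 = -1463$)
$\left(l - 10515\right) \left(3777 + X{\left(157 \right)}\right) = \left(-1463 - 10515\right) \left(3777 + 198\right) = \left(-1463 - 10515\right) 3975 = \left(-11978\right) 3975 = -47612550$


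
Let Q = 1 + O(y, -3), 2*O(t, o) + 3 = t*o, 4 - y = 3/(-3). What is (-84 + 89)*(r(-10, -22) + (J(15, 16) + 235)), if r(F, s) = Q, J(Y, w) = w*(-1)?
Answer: 1055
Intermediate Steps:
y = 5 (y = 4 - 3/(-3) = 4 - 3*(-1)/3 = 4 - 1*(-1) = 4 + 1 = 5)
J(Y, w) = -w
O(t, o) = -3/2 + o*t/2 (O(t, o) = -3/2 + (t*o)/2 = -3/2 + (o*t)/2 = -3/2 + o*t/2)
Q = -8 (Q = 1 + (-3/2 + (1/2)*(-3)*5) = 1 + (-3/2 - 15/2) = 1 - 9 = -8)
r(F, s) = -8
(-84 + 89)*(r(-10, -22) + (J(15, 16) + 235)) = (-84 + 89)*(-8 + (-1*16 + 235)) = 5*(-8 + (-16 + 235)) = 5*(-8 + 219) = 5*211 = 1055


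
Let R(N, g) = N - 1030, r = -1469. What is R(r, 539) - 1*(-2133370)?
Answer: 2130871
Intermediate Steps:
R(N, g) = -1030 + N
R(r, 539) - 1*(-2133370) = (-1030 - 1469) - 1*(-2133370) = -2499 + 2133370 = 2130871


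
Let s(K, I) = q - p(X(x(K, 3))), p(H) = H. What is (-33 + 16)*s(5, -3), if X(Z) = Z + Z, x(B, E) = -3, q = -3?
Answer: -51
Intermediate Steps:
X(Z) = 2*Z
s(K, I) = 3 (s(K, I) = -3 - 2*(-3) = -3 - 1*(-6) = -3 + 6 = 3)
(-33 + 16)*s(5, -3) = (-33 + 16)*3 = -17*3 = -51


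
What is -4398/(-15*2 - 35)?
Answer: 4398/65 ≈ 67.661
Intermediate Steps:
-4398/(-15*2 - 35) = -4398/(-5*6 - 35) = -4398/(-30 - 35) = -4398/(-65) = -4398*(-1/65) = 4398/65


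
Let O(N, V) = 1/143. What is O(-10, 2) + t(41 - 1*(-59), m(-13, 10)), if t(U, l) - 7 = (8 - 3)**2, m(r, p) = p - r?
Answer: 4577/143 ≈ 32.007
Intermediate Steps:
O(N, V) = 1/143
t(U, l) = 32 (t(U, l) = 7 + (8 - 3)**2 = 7 + 5**2 = 7 + 25 = 32)
O(-10, 2) + t(41 - 1*(-59), m(-13, 10)) = 1/143 + 32 = 4577/143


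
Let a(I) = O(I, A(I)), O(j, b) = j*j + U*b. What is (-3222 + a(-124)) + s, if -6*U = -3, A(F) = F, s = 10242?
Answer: 22334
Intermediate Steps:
U = ½ (U = -⅙*(-3) = ½ ≈ 0.50000)
O(j, b) = j² + b/2 (O(j, b) = j*j + b/2 = j² + b/2)
a(I) = I² + I/2
(-3222 + a(-124)) + s = (-3222 - 124*(½ - 124)) + 10242 = (-3222 - 124*(-247/2)) + 10242 = (-3222 + 15314) + 10242 = 12092 + 10242 = 22334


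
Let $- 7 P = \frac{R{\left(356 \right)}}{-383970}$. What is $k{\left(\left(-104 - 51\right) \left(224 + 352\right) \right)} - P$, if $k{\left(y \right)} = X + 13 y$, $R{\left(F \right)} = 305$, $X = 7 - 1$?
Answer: $- \frac{623908091833}{537558} \approx -1.1606 \cdot 10^{6}$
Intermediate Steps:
$X = 6$ ($X = 7 - 1 = 6$)
$k{\left(y \right)} = 6 + 13 y$
$P = \frac{61}{537558}$ ($P = - \frac{305 \frac{1}{-383970}}{7} = - \frac{305 \left(- \frac{1}{383970}\right)}{7} = \left(- \frac{1}{7}\right) \left(- \frac{61}{76794}\right) = \frac{61}{537558} \approx 0.00011348$)
$k{\left(\left(-104 - 51\right) \left(224 + 352\right) \right)} - P = \left(6 + 13 \left(-104 - 51\right) \left(224 + 352\right)\right) - \frac{61}{537558} = \left(6 + 13 \left(\left(-155\right) 576\right)\right) - \frac{61}{537558} = \left(6 + 13 \left(-89280\right)\right) - \frac{61}{537558} = \left(6 - 1160640\right) - \frac{61}{537558} = -1160634 - \frac{61}{537558} = - \frac{623908091833}{537558}$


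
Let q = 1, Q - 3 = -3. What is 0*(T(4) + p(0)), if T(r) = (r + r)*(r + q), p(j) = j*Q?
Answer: 0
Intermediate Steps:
Q = 0 (Q = 3 - 3 = 0)
p(j) = 0 (p(j) = j*0 = 0)
T(r) = 2*r*(1 + r) (T(r) = (r + r)*(r + 1) = (2*r)*(1 + r) = 2*r*(1 + r))
0*(T(4) + p(0)) = 0*(2*4*(1 + 4) + 0) = 0*(2*4*5 + 0) = 0*(40 + 0) = 0*40 = 0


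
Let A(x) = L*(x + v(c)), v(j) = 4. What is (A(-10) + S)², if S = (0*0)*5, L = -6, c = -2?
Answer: 1296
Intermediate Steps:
A(x) = -24 - 6*x (A(x) = -6*(x + 4) = -6*(4 + x) = -24 - 6*x)
S = 0 (S = 0*5 = 0)
(A(-10) + S)² = ((-24 - 6*(-10)) + 0)² = ((-24 + 60) + 0)² = (36 + 0)² = 36² = 1296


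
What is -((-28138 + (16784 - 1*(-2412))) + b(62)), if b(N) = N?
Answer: 8880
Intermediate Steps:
-((-28138 + (16784 - 1*(-2412))) + b(62)) = -((-28138 + (16784 - 1*(-2412))) + 62) = -((-28138 + (16784 + 2412)) + 62) = -((-28138 + 19196) + 62) = -(-8942 + 62) = -1*(-8880) = 8880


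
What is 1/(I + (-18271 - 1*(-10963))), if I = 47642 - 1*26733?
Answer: 1/13601 ≈ 7.3524e-5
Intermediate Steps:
I = 20909 (I = 47642 - 26733 = 20909)
1/(I + (-18271 - 1*(-10963))) = 1/(20909 + (-18271 - 1*(-10963))) = 1/(20909 + (-18271 + 10963)) = 1/(20909 - 7308) = 1/13601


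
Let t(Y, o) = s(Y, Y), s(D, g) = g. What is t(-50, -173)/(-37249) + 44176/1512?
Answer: 205698428/7040061 ≈ 29.218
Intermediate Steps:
t(Y, o) = Y
t(-50, -173)/(-37249) + 44176/1512 = -50/(-37249) + 44176/1512 = -50*(-1/37249) + 44176*(1/1512) = 50/37249 + 5522/189 = 205698428/7040061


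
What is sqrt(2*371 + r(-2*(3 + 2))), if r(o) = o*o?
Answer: sqrt(842) ≈ 29.017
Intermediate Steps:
r(o) = o**2
sqrt(2*371 + r(-2*(3 + 2))) = sqrt(2*371 + (-2*(3 + 2))**2) = sqrt(742 + (-2*5)**2) = sqrt(742 + (-10)**2) = sqrt(742 + 100) = sqrt(842)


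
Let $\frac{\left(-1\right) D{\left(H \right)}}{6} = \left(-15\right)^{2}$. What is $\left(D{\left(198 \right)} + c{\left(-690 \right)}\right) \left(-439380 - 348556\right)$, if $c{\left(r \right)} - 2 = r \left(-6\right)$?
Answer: $-2199917312$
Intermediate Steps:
$c{\left(r \right)} = 2 - 6 r$ ($c{\left(r \right)} = 2 + r \left(-6\right) = 2 - 6 r$)
$D{\left(H \right)} = -1350$ ($D{\left(H \right)} = - 6 \left(-15\right)^{2} = \left(-6\right) 225 = -1350$)
$\left(D{\left(198 \right)} + c{\left(-690 \right)}\right) \left(-439380 - 348556\right) = \left(-1350 + \left(2 - -4140\right)\right) \left(-439380 - 348556\right) = \left(-1350 + \left(2 + 4140\right)\right) \left(-787936\right) = \left(-1350 + 4142\right) \left(-787936\right) = 2792 \left(-787936\right) = -2199917312$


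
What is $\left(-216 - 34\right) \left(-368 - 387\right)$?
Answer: $188750$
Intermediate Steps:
$\left(-216 - 34\right) \left(-368 - 387\right) = \left(-250\right) \left(-755\right) = 188750$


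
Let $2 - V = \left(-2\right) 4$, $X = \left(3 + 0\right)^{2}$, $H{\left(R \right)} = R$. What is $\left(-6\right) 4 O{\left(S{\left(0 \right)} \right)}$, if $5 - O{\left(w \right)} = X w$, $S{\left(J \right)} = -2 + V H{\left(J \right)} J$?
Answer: $-552$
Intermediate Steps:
$X = 9$ ($X = 3^{2} = 9$)
$V = 10$ ($V = 2 - \left(-2\right) 4 = 2 - -8 = 2 + 8 = 10$)
$S{\left(J \right)} = -2 + 10 J^{2}$ ($S{\left(J \right)} = -2 + 10 J J = -2 + 10 J^{2}$)
$O{\left(w \right)} = 5 - 9 w$
$\left(-6\right) 4 O{\left(S{\left(0 \right)} \right)} = \left(-6\right) 4 \left(5 - 9 \left(-2 + 10 \cdot 0^{2}\right)\right) = - 24 \left(5 - 9 \left(-2 + 10 \cdot 0\right)\right) = - 24 \left(5 - 9 \left(-2 + 0\right)\right) = - 24 \left(5 - -18\right) = - 24 \left(5 + 18\right) = \left(-24\right) 23 = -552$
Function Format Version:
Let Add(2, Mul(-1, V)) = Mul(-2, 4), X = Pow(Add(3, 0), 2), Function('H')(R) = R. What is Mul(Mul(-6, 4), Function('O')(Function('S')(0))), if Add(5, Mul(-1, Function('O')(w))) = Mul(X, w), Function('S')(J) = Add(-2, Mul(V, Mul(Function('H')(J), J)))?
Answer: -552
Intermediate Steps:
X = 9 (X = Pow(3, 2) = 9)
V = 10 (V = Add(2, Mul(-1, Mul(-2, 4))) = Add(2, Mul(-1, -8)) = Add(2, 8) = 10)
Function('S')(J) = Add(-2, Mul(10, Pow(J, 2))) (Function('S')(J) = Add(-2, Mul(10, Mul(J, J))) = Add(-2, Mul(10, Pow(J, 2))))
Function('O')(w) = Add(5, Mul(-9, w)) (Function('O')(w) = Add(5, Mul(-1, Mul(9, w))) = Add(5, Mul(-9, w)))
Mul(Mul(-6, 4), Function('O')(Function('S')(0))) = Mul(Mul(-6, 4), Add(5, Mul(-9, Add(-2, Mul(10, Pow(0, 2)))))) = Mul(-24, Add(5, Mul(-9, Add(-2, Mul(10, 0))))) = Mul(-24, Add(5, Mul(-9, Add(-2, 0)))) = Mul(-24, Add(5, Mul(-9, -2))) = Mul(-24, Add(5, 18)) = Mul(-24, 23) = -552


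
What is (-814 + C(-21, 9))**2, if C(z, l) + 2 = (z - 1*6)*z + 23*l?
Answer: 1764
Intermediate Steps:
C(z, l) = -2 + 23*l + z*(-6 + z) (C(z, l) = -2 + ((z - 1*6)*z + 23*l) = -2 + ((z - 6)*z + 23*l) = -2 + ((-6 + z)*z + 23*l) = -2 + (z*(-6 + z) + 23*l) = -2 + (23*l + z*(-6 + z)) = -2 + 23*l + z*(-6 + z))
(-814 + C(-21, 9))**2 = (-814 + (-2 + (-21)**2 - 6*(-21) + 23*9))**2 = (-814 + (-2 + 441 + 126 + 207))**2 = (-814 + 772)**2 = (-42)**2 = 1764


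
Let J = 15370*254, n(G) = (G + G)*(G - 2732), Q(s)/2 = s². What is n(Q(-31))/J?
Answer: -155682/195199 ≈ -0.79755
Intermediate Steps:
Q(s) = 2*s²
n(G) = 2*G*(-2732 + G) (n(G) = (2*G)*(-2732 + G) = 2*G*(-2732 + G))
J = 3903980
n(Q(-31))/J = (2*(2*(-31)²)*(-2732 + 2*(-31)²))/3903980 = (2*(2*961)*(-2732 + 2*961))*(1/3903980) = (2*1922*(-2732 + 1922))*(1/3903980) = (2*1922*(-810))*(1/3903980) = -3113640*1/3903980 = -155682/195199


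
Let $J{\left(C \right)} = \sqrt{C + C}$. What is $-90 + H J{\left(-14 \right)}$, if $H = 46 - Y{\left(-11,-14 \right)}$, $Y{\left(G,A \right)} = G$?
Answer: $-90 + 114 i \sqrt{7} \approx -90.0 + 301.62 i$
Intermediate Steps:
$J{\left(C \right)} = \sqrt{2} \sqrt{C}$ ($J{\left(C \right)} = \sqrt{2 C} = \sqrt{2} \sqrt{C}$)
$H = 57$ ($H = 46 - -11 = 46 + 11 = 57$)
$-90 + H J{\left(-14 \right)} = -90 + 57 \sqrt{2} \sqrt{-14} = -90 + 57 \sqrt{2} i \sqrt{14} = -90 + 57 \cdot 2 i \sqrt{7} = -90 + 114 i \sqrt{7}$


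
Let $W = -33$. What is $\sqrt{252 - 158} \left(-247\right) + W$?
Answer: $-33 - 247 \sqrt{94} \approx -2427.8$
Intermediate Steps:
$\sqrt{252 - 158} \left(-247\right) + W = \sqrt{252 - 158} \left(-247\right) - 33 = \sqrt{94} \left(-247\right) - 33 = - 247 \sqrt{94} - 33 = -33 - 247 \sqrt{94}$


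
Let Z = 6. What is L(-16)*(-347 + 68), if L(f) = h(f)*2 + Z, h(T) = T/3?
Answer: 1302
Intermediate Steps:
h(T) = T/3 (h(T) = T*(⅓) = T/3)
L(f) = 6 + 2*f/3 (L(f) = (f/3)*2 + 6 = 2*f/3 + 6 = 6 + 2*f/3)
L(-16)*(-347 + 68) = (6 + (⅔)*(-16))*(-347 + 68) = (6 - 32/3)*(-279) = -14/3*(-279) = 1302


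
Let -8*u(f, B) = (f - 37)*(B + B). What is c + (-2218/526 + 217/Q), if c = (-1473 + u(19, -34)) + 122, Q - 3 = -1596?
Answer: -631938044/418959 ≈ -1508.4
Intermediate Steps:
Q = -1593 (Q = 3 - 1596 = -1593)
u(f, B) = -B*(-37 + f)/4 (u(f, B) = -(f - 37)*(B + B)/8 = -(-37 + f)*2*B/8 = -B*(-37 + f)/4)
c = -1504 (c = (-1473 + (¼)*(-34)*(37 - 1*19)) + 122 = (-1473 + (¼)*(-34)*(37 - 19)) + 122 = (-1473 + (¼)*(-34)*18) + 122 = (-1473 - 153) + 122 = -1626 + 122 = -1504)
c + (-2218/526 + 217/Q) = -1504 + (-2218/526 + 217/(-1593)) = -1504 + (-2218*1/526 + 217*(-1/1593)) = -1504 + (-1109/263 - 217/1593) = -1504 - 1823708/418959 = -631938044/418959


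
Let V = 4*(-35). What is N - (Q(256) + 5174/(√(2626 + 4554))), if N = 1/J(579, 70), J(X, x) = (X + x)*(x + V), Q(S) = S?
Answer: -11630081/45430 - 2587*√1795/1795 ≈ -317.06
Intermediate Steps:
V = -140
J(X, x) = (-140 + x)*(X + x) (J(X, x) = (X + x)*(x - 140) = (X + x)*(-140 + x) = (-140 + x)*(X + x))
N = -1/45430 (N = 1/(70² - 140*579 - 140*70 + 579*70) = 1/(4900 - 81060 - 9800 + 40530) = 1/(-45430) = -1/45430 ≈ -2.2012e-5)
N - (Q(256) + 5174/(√(2626 + 4554))) = -1/45430 - (256 + 5174/(√(2626 + 4554))) = -1/45430 - (256 + 5174/(√7180)) = -1/45430 - (256 + 5174/((2*√1795))) = -1/45430 - (256 + 5174*(√1795/3590)) = -1/45430 - (256 + 2587*√1795/1795) = -1/45430 + (-256 - 2587*√1795/1795) = -11630081/45430 - 2587*√1795/1795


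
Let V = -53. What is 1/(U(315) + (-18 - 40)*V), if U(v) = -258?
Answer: 1/2816 ≈ 0.00035511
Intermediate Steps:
1/(U(315) + (-18 - 40)*V) = 1/(-258 + (-18 - 40)*(-53)) = 1/(-258 - 58*(-53)) = 1/(-258 + 3074) = 1/2816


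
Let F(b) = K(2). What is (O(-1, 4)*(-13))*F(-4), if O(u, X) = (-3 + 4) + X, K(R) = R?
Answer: -130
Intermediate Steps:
F(b) = 2
O(u, X) = 1 + X
(O(-1, 4)*(-13))*F(-4) = ((1 + 4)*(-13))*2 = (5*(-13))*2 = -65*2 = -130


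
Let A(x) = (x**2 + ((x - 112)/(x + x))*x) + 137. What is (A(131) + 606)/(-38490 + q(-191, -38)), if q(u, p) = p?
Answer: -35827/77056 ≈ -0.46495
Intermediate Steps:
A(x) = 81 + x**2 + x/2 (A(x) = (x**2 + ((-112 + x)/((2*x)))*x) + 137 = (x**2 + ((-112 + x)*(1/(2*x)))*x) + 137 = (x**2 + ((-112 + x)/(2*x))*x) + 137 = (x**2 + (-56 + x/2)) + 137 = (-56 + x**2 + x/2) + 137 = 81 + x**2 + x/2)
(A(131) + 606)/(-38490 + q(-191, -38)) = ((81 + 131**2 + (1/2)*131) + 606)/(-38490 - 38) = ((81 + 17161 + 131/2) + 606)/(-38528) = (34615/2 + 606)*(-1/38528) = (35827/2)*(-1/38528) = -35827/77056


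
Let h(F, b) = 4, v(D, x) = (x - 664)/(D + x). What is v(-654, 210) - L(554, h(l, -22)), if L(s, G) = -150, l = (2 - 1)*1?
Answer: 33527/222 ≈ 151.02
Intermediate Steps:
v(D, x) = (-664 + x)/(D + x)
l = 1 (l = 1*1 = 1)
v(-654, 210) - L(554, h(l, -22)) = (-664 + 210)/(-654 + 210) - 1*(-150) = -454/(-444) + 150 = -1/444*(-454) + 150 = 227/222 + 150 = 33527/222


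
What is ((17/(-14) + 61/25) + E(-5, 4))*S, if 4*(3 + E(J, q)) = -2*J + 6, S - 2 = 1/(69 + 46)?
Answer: 25707/5750 ≈ 4.4708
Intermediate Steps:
S = 231/115 (S = 2 + 1/(69 + 46) = 2 + 1/115 = 231/115 ≈ 2.0087)
E(J, q) = -3/2 - J/2 (E(J, q) = -3 + (-2*J + 6)/4 = -3 + (6 - 2*J)/4 = -3 + (3/2 - J/2) = -3/2 - J/2)
((17/(-14) + 61/25) + E(-5, 4))*S = ((17/(-14) + 61/25) + (-3/2 - 1/2*(-5)))*(231/115) = ((17*(-1/14) + 61*(1/25)) + (-3/2 + 5/2))*(231/115) = ((-17/14 + 61/25) + 1)*(231/115) = (429/350 + 1)*(231/115) = (779/350)*(231/115) = 25707/5750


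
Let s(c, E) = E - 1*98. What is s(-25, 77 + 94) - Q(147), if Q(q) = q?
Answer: -74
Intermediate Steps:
s(c, E) = -98 + E (s(c, E) = E - 98 = -98 + E)
s(-25, 77 + 94) - Q(147) = (-98 + (77 + 94)) - 1*147 = (-98 + 171) - 147 = 73 - 147 = -74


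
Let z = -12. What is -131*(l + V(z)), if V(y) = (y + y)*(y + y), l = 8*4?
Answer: -79648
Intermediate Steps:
l = 32
V(y) = 4*y² (V(y) = (2*y)*(2*y) = 4*y²)
-131*(l + V(z)) = -131*(32 + 4*(-12)²) = -131*(32 + 4*144) = -131*(32 + 576) = -131*608 = -79648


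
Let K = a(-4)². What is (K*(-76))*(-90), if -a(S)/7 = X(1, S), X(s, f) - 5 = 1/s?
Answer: 12065760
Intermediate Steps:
X(s, f) = 5 + 1/s
a(S) = -42 (a(S) = -7*(5 + 1/1) = -7*(5 + 1) = -7*6 = -42)
K = 1764 (K = (-42)² = 1764)
(K*(-76))*(-90) = (1764*(-76))*(-90) = -134064*(-90) = 12065760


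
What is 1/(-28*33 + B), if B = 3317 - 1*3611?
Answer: -1/1218 ≈ -0.00082102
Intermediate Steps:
B = -294 (B = 3317 - 3611 = -294)
1/(-28*33 + B) = 1/(-28*33 - 294) = 1/(-924 - 294) = 1/(-1218) = -1/1218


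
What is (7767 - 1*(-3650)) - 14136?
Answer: -2719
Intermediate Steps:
(7767 - 1*(-3650)) - 14136 = (7767 + 3650) - 14136 = 11417 - 14136 = -2719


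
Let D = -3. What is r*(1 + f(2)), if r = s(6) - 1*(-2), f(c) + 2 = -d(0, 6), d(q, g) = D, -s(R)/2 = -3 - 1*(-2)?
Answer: 8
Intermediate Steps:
s(R) = 2 (s(R) = -2*(-3 - 1*(-2)) = -2*(-3 + 2) = -2*(-1) = 2)
d(q, g) = -3
f(c) = 1 (f(c) = -2 - 1*(-3) = -2 + 3 = 1)
r = 4 (r = 2 - 1*(-2) = 2 + 2 = 4)
r*(1 + f(2)) = 4*(1 + 1) = 4*2 = 8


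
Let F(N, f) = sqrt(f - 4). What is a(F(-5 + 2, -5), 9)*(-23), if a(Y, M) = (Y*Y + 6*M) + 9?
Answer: -1242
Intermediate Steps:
F(N, f) = sqrt(-4 + f)
a(Y, M) = 9 + Y**2 + 6*M (a(Y, M) = (Y**2 + 6*M) + 9 = 9 + Y**2 + 6*M)
a(F(-5 + 2, -5), 9)*(-23) = (9 + (sqrt(-4 - 5))**2 + 6*9)*(-23) = (9 + (sqrt(-9))**2 + 54)*(-23) = (9 + (3*I)**2 + 54)*(-23) = (9 - 9 + 54)*(-23) = 54*(-23) = -1242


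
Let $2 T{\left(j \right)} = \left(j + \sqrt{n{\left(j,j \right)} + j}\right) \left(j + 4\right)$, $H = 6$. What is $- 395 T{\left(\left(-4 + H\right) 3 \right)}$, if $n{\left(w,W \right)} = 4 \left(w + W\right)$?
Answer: $-11850 - 5925 \sqrt{6} \approx -26363.0$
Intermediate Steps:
$n{\left(w,W \right)} = 4 W + 4 w$ ($n{\left(w,W \right)} = 4 \left(W + w\right) = 4 W + 4 w$)
$T{\left(j \right)} = \frac{\left(4 + j\right) \left(j + 3 \sqrt{j}\right)}{2}$ ($T{\left(j \right)} = \frac{\left(j + \sqrt{\left(4 j + 4 j\right) + j}\right) \left(j + 4\right)}{2} = \frac{\left(j + \sqrt{8 j + j}\right) \left(4 + j\right)}{2} = \frac{\left(j + \sqrt{9 j}\right) \left(4 + j\right)}{2} = \frac{\left(j + 3 \sqrt{j}\right) \left(4 + j\right)}{2} = \frac{\left(4 + j\right) \left(j + 3 \sqrt{j}\right)}{2}$)
$- 395 T{\left(\left(-4 + H\right) 3 \right)} = - 395 \left(\frac{\left(\left(-4 + 6\right) 3\right)^{2}}{2} + 2 \left(-4 + 6\right) 3 + 6 \sqrt{\left(-4 + 6\right) 3} + \frac{3 \left(\left(-4 + 6\right) 3\right)^{\frac{3}{2}}}{2}\right) = - 395 \left(\frac{\left(2 \cdot 3\right)^{2}}{2} + 2 \cdot 2 \cdot 3 + 6 \sqrt{2 \cdot 3} + \frac{3 \left(2 \cdot 3\right)^{\frac{3}{2}}}{2}\right) = - 395 \left(\frac{6^{2}}{2} + 2 \cdot 6 + 6 \sqrt{6} + \frac{3 \cdot 6^{\frac{3}{2}}}{2}\right) = - 395 \left(\frac{1}{2} \cdot 36 + 12 + 6 \sqrt{6} + \frac{3 \cdot 6 \sqrt{6}}{2}\right) = - 395 \left(18 + 12 + 6 \sqrt{6} + 9 \sqrt{6}\right) = - 395 \left(30 + 15 \sqrt{6}\right) = -11850 - 5925 \sqrt{6}$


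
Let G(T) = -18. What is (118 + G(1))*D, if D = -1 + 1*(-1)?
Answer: -200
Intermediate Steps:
D = -2 (D = -1 - 1 = -2)
(118 + G(1))*D = (118 - 18)*(-2) = 100*(-2) = -200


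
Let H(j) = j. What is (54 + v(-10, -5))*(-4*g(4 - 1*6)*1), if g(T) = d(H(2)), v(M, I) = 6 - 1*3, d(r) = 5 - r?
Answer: -684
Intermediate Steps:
v(M, I) = 3 (v(M, I) = 6 - 3 = 3)
g(T) = 3 (g(T) = 5 - 1*2 = 5 - 2 = 3)
(54 + v(-10, -5))*(-4*g(4 - 1*6)*1) = (54 + 3)*(-4*3*1) = 57*(-12*1) = 57*(-12) = -684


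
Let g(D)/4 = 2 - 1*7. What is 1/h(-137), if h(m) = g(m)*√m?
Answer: I*√137/2740 ≈ 0.0042718*I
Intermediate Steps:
g(D) = -20 (g(D) = 4*(2 - 1*7) = 4*(2 - 7) = 4*(-5) = -20)
h(m) = -20*√m
1/h(-137) = 1/(-20*I*√137) = I*√137/2740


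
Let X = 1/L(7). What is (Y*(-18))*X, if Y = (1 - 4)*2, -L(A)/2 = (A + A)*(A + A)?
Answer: -27/98 ≈ -0.27551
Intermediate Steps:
L(A) = -8*A**2 (L(A) = -2*(A + A)*(A + A) = -2*2*A*2*A = -8*A**2)
X = -1/392 (X = 1/(-8*7**2) = 1/(-8*49) = 1/(-392) = -1/392 ≈ -0.0025510)
Y = -6 (Y = -3*2 = -6)
(Y*(-18))*X = -6*(-18)*(-1/392) = 108*(-1/392) = -27/98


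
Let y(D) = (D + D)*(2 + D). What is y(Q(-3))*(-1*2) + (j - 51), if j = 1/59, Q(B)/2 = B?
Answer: -8672/59 ≈ -146.98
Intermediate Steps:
Q(B) = 2*B
j = 1/59 ≈ 0.016949
y(D) = 2*D*(2 + D) (y(D) = (2*D)*(2 + D) = 2*D*(2 + D))
y(Q(-3))*(-1*2) + (j - 51) = (2*(2*(-3))*(2 + 2*(-3)))*(-1*2) + (1/59 - 51) = (2*(-6)*(2 - 6))*(-2) - 3008/59 = (2*(-6)*(-4))*(-2) - 3008/59 = 48*(-2) - 3008/59 = -96 - 3008/59 = -8672/59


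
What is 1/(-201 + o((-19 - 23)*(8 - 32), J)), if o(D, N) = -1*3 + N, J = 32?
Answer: -1/172 ≈ -0.0058140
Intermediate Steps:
o(D, N) = -3 + N
1/(-201 + o((-19 - 23)*(8 - 32), J)) = 1/(-201 + (-3 + 32)) = 1/(-201 + 29) = 1/(-172) = -1/172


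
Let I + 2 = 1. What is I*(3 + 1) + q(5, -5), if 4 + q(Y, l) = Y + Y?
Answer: 2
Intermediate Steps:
q(Y, l) = -4 + 2*Y (q(Y, l) = -4 + (Y + Y) = -4 + 2*Y)
I = -1 (I = -2 + 1 = -1)
I*(3 + 1) + q(5, -5) = -(3 + 1) + (-4 + 2*5) = -1*4 + (-4 + 10) = -4 + 6 = 2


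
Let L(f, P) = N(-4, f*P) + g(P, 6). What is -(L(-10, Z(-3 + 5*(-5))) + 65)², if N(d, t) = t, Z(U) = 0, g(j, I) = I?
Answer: -5041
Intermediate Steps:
L(f, P) = 6 + P*f (L(f, P) = f*P + 6 = P*f + 6 = 6 + P*f)
-(L(-10, Z(-3 + 5*(-5))) + 65)² = -((6 + 0*(-10)) + 65)² = -((6 + 0) + 65)² = -(6 + 65)² = -1*71² = -1*5041 = -5041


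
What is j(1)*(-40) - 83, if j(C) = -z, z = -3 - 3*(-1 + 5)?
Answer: -683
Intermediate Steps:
z = -15 (z = -3 - 3*4 = -3 - 12 = -15)
j(C) = 15 (j(C) = -1*(-15) = 15)
j(1)*(-40) - 83 = 15*(-40) - 83 = -600 - 83 = -683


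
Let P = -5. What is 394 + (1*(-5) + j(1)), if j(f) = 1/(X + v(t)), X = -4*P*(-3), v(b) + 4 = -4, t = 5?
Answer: 26451/68 ≈ 388.99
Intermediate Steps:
v(b) = -8 (v(b) = -4 - 4 = -8)
X = -60 (X = -4*(-5)*(-3) = 20*(-3) = -60)
j(f) = -1/68 (j(f) = 1/(-60 - 8) = 1/(-68) = -1/68)
394 + (1*(-5) + j(1)) = 394 + (1*(-5) - 1/68) = 394 + (-5 - 1/68) = 394 - 341/68 = 26451/68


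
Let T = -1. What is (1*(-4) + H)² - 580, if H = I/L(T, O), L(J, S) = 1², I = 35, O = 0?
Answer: 381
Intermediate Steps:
L(J, S) = 1
H = 35 (H = 35/1 = 35*1 = 35)
(1*(-4) + H)² - 580 = (1*(-4) + 35)² - 580 = (-4 + 35)² - 580 = 31² - 580 = 961 - 580 = 381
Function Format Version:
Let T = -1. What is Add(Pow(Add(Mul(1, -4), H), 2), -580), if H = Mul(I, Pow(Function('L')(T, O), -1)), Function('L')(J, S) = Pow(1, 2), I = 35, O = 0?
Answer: 381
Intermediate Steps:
Function('L')(J, S) = 1
H = 35 (H = Mul(35, Pow(1, -1)) = Mul(35, 1) = 35)
Add(Pow(Add(Mul(1, -4), H), 2), -580) = Add(Pow(Add(Mul(1, -4), 35), 2), -580) = Add(Pow(Add(-4, 35), 2), -580) = Add(Pow(31, 2), -580) = Add(961, -580) = 381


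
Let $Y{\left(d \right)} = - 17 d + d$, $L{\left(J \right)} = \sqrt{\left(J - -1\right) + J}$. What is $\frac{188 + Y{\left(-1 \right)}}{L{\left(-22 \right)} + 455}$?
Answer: $\frac{23205}{51767} - \frac{51 i \sqrt{43}}{51767} \approx 0.44826 - 0.0064603 i$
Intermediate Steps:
$L{\left(J \right)} = \sqrt{1 + 2 J}$ ($L{\left(J \right)} = \sqrt{\left(J + 1\right) + J} = \sqrt{\left(1 + J\right) + J} = \sqrt{1 + 2 J}$)
$Y{\left(d \right)} = - 16 d$
$\frac{188 + Y{\left(-1 \right)}}{L{\left(-22 \right)} + 455} = \frac{188 - -16}{\sqrt{1 + 2 \left(-22\right)} + 455} = \frac{188 + 16}{\sqrt{1 - 44} + 455} = \frac{204}{\sqrt{-43} + 455} = \frac{204}{i \sqrt{43} + 455} = \frac{204}{455 + i \sqrt{43}}$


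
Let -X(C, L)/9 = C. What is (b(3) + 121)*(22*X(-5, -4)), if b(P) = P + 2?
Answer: 124740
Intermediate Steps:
b(P) = 2 + P
X(C, L) = -9*C
(b(3) + 121)*(22*X(-5, -4)) = ((2 + 3) + 121)*(22*(-9*(-5))) = (5 + 121)*(22*45) = 126*990 = 124740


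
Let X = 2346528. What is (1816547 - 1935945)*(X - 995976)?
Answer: -161253207696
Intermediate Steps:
(1816547 - 1935945)*(X - 995976) = (1816547 - 1935945)*(2346528 - 995976) = -119398*1350552 = -161253207696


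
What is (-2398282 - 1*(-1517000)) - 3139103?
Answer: -4020385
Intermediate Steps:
(-2398282 - 1*(-1517000)) - 3139103 = (-2398282 + 1517000) - 3139103 = -881282 - 3139103 = -4020385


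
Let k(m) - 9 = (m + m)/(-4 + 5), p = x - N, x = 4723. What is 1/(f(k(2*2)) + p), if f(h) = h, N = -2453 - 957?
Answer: 1/8150 ≈ 0.00012270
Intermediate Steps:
N = -3410
p = 8133 (p = 4723 - 1*(-3410) = 4723 + 3410 = 8133)
k(m) = 9 + 2*m (k(m) = 9 + (m + m)/(-4 + 5) = 9 + (2*m)/1 = 9 + (2*m)*1 = 9 + 2*m)
1/(f(k(2*2)) + p) = 1/((9 + 2*(2*2)) + 8133) = 1/((9 + 2*4) + 8133) = 1/((9 + 8) + 8133) = 1/(17 + 8133) = 1/8150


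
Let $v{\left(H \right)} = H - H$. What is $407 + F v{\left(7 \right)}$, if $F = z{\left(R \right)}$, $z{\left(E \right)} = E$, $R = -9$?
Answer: $407$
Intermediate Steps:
$F = -9$
$v{\left(H \right)} = 0$
$407 + F v{\left(7 \right)} = 407 - 0 = 407 + 0 = 407$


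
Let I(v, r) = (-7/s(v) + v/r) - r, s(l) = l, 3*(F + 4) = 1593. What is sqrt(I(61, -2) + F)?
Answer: sqrt(7417966)/122 ≈ 22.325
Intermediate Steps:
F = 527 (F = -4 + (1/3)*1593 = -4 + 531 = 527)
I(v, r) = -r - 7/v + v/r (I(v, r) = (-7/v + v/r) - r = -r - 7/v + v/r)
sqrt(I(61, -2) + F) = sqrt((-1*(-2) - 7/61 + 61/(-2)) + 527) = sqrt((2 - 7*1/61 + 61*(-1/2)) + 527) = sqrt((2 - 7/61 - 61/2) + 527) = sqrt(-3491/122 + 527) = sqrt(60803/122) = sqrt(7417966)/122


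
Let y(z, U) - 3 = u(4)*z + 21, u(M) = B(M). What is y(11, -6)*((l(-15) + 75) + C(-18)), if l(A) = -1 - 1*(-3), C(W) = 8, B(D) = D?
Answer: 5780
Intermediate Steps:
u(M) = M
l(A) = 2 (l(A) = -1 + 3 = 2)
y(z, U) = 24 + 4*z (y(z, U) = 3 + (4*z + 21) = 3 + (21 + 4*z) = 24 + 4*z)
y(11, -6)*((l(-15) + 75) + C(-18)) = (24 + 4*11)*((2 + 75) + 8) = (24 + 44)*(77 + 8) = 68*85 = 5780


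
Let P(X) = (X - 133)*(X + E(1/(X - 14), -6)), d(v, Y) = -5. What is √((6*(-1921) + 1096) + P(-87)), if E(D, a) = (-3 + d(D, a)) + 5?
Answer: √9370 ≈ 96.799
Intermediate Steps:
E(D, a) = -3 (E(D, a) = (-3 - 5) + 5 = -8 + 5 = -3)
P(X) = (-133 + X)*(-3 + X) (P(X) = (X - 133)*(X - 3) = (-133 + X)*(-3 + X))
√((6*(-1921) + 1096) + P(-87)) = √((6*(-1921) + 1096) + (399 + (-87)² - 136*(-87))) = √((-11526 + 1096) + (399 + 7569 + 11832)) = √(-10430 + 19800) = √9370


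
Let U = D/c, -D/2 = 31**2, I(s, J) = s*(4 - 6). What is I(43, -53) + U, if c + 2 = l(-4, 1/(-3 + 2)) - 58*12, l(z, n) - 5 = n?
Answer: -28881/347 ≈ -83.231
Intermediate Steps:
l(z, n) = 5 + n
I(s, J) = -2*s (I(s, J) = s*(-2) = -2*s)
D = -1922 (D = -2*31**2 = -2*961 = -1922)
c = -694 (c = -2 + ((5 + 1/(-3 + 2)) - 58*12) = -2 + ((5 + 1/(-1)) - 696) = -2 + ((5 - 1) - 696) = -2 + (4 - 696) = -2 - 692 = -694)
U = 961/347 (U = -1922/(-694) = -1922*(-1/694) = 961/347 ≈ 2.7695)
I(43, -53) + U = -2*43 + 961/347 = -86 + 961/347 = -28881/347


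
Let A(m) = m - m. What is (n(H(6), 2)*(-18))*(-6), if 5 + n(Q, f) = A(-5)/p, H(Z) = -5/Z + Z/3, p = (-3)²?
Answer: -540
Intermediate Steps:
p = 9
H(Z) = -5/Z + Z/3 (H(Z) = -5/Z + Z*(⅓) = -5/Z + Z/3)
A(m) = 0
n(Q, f) = -5 (n(Q, f) = -5 + 0/9 = -5 + 0*(⅑) = -5 + 0 = -5)
(n(H(6), 2)*(-18))*(-6) = -5*(-18)*(-6) = 90*(-6) = -540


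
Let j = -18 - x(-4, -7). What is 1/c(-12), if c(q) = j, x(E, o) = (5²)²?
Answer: -1/643 ≈ -0.0015552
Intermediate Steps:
x(E, o) = 625 (x(E, o) = 25² = 625)
j = -643 (j = -18 - 1*625 = -18 - 625 = -643)
c(q) = -643
1/c(-12) = 1/(-643) = -1/643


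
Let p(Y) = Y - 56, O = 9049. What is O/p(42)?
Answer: -9049/14 ≈ -646.36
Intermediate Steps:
p(Y) = -56 + Y
O/p(42) = 9049/(-56 + 42) = 9049/(-14) = 9049*(-1/14) = -9049/14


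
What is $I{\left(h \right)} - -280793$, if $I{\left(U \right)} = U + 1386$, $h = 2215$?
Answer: $284394$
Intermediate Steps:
$I{\left(U \right)} = 1386 + U$
$I{\left(h \right)} - -280793 = \left(1386 + 2215\right) - -280793 = 3601 + 280793 = 284394$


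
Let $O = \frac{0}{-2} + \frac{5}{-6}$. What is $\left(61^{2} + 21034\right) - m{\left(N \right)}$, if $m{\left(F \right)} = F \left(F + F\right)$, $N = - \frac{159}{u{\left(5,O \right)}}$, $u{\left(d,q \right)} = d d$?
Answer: $\frac{15421313}{625} \approx 24674.0$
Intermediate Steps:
$O = - \frac{5}{6}$ ($O = 0 \left(- \frac{1}{2}\right) + 5 \left(- \frac{1}{6}\right) = 0 - \frac{5}{6} = - \frac{5}{6} \approx -0.83333$)
$u{\left(d,q \right)} = d^{2}$
$N = - \frac{159}{25}$ ($N = - \frac{159}{5^{2}} = - \frac{159}{25} \approx -6.36$)
$m{\left(F \right)} = 2 F^{2}$ ($m{\left(F \right)} = F 2 F = 2 F^{2}$)
$\left(61^{2} + 21034\right) - m{\left(N \right)} = \left(61^{2} + 21034\right) - 2 \left(- \frac{159}{25}\right)^{2} = \left(3721 + 21034\right) - 2 \cdot \frac{25281}{625} = 24755 - \frac{50562}{625} = \frac{15421313}{625}$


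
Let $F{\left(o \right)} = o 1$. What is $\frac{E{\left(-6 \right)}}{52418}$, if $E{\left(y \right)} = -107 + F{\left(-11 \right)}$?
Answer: $- \frac{59}{26209} \approx -0.0022511$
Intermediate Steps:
$F{\left(o \right)} = o$
$E{\left(y \right)} = -118$ ($E{\left(y \right)} = -107 - 11 = -118$)
$\frac{E{\left(-6 \right)}}{52418} = - \frac{118}{52418} = \left(-118\right) \frac{1}{52418} = - \frac{59}{26209}$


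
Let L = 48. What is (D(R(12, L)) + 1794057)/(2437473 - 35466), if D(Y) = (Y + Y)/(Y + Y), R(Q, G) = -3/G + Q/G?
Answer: 1794058/2402007 ≈ 0.74690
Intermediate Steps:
D(Y) = 1 (D(Y) = (2*Y)/((2*Y)) = (2*Y)*(1/(2*Y)) = 1)
(D(R(12, L)) + 1794057)/(2437473 - 35466) = (1 + 1794057)/(2437473 - 35466) = 1794058/2402007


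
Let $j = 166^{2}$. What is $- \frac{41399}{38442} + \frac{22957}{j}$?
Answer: $- \frac{129138925}{529653876} \approx -0.24382$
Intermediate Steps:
$j = 27556$
$- \frac{41399}{38442} + \frac{22957}{j} = - \frac{41399}{38442} + \frac{22957}{27556} = - \frac{129138925}{529653876}$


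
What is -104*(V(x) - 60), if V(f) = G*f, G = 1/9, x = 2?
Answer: 55952/9 ≈ 6216.9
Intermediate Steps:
G = ⅑ ≈ 0.11111
V(f) = f/9
-104*(V(x) - 60) = -104*((⅑)*2 - 60) = -104*(2/9 - 60) = -104*(-538/9) = 55952/9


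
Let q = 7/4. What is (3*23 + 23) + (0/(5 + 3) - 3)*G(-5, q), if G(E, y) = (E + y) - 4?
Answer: 455/4 ≈ 113.75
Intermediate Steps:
q = 7/4 (q = 7*(1/4) = 7/4 ≈ 1.7500)
G(E, y) = -4 + E + y
(3*23 + 23) + (0/(5 + 3) - 3)*G(-5, q) = (3*23 + 23) + (0/(5 + 3) - 3)*(-4 - 5 + 7/4) = (69 + 23) + (0/8 - 3)*(-29/4) = 92 + ((1/8)*0 - 3)*(-29/4) = 92 + (0 - 3)*(-29/4) = 92 - 3*(-29/4) = 92 + 87/4 = 455/4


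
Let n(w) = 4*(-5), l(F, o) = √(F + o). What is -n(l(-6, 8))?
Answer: 20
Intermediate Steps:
n(w) = -20
-n(l(-6, 8)) = -1*(-20) = 20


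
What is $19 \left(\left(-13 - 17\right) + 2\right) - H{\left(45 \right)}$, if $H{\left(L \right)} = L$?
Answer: $-577$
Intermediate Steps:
$19 \left(\left(-13 - 17\right) + 2\right) - H{\left(45 \right)} = 19 \left(\left(-13 - 17\right) + 2\right) - 45 = 19 \left(-30 + 2\right) - 45 = 19 \left(-28\right) - 45 = -532 - 45 = -577$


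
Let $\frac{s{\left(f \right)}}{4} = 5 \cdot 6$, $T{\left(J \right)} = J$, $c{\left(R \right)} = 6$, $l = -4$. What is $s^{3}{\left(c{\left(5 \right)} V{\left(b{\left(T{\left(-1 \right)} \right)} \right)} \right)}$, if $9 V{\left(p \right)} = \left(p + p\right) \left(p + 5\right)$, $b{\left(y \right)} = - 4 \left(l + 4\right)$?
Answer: $1728000$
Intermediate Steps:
$b{\left(y \right)} = 0$ ($b{\left(y \right)} = - 4 \left(-4 + 4\right) = \left(-4\right) 0 = 0$)
$V{\left(p \right)} = \frac{2 p \left(5 + p\right)}{9}$ ($V{\left(p \right)} = \frac{\left(p + p\right) \left(p + 5\right)}{9} = \frac{2 p \left(5 + p\right)}{9}$)
$s{\left(f \right)} = 120$ ($s{\left(f \right)} = 4 \cdot 5 \cdot 6 = 4 \cdot 30 = 120$)
$s^{3}{\left(c{\left(5 \right)} V{\left(b{\left(T{\left(-1 \right)} \right)} \right)} \right)} = 120^{3} = 1728000$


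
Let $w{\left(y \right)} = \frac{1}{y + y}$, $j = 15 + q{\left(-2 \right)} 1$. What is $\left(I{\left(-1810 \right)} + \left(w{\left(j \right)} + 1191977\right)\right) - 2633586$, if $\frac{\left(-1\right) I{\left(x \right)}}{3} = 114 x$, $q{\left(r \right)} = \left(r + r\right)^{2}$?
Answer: $- \frac{51000517}{62} \approx -8.2259 \cdot 10^{5}$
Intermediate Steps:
$q{\left(r \right)} = 4 r^{2}$ ($q{\left(r \right)} = \left(2 r\right)^{2} = 4 r^{2}$)
$I{\left(x \right)} = - 342 x$ ($I{\left(x \right)} = - 3 \cdot 114 x = - 342 x$)
$j = 31$ ($j = 15 + 4 \left(-2\right)^{2} \cdot 1 = 15 + 4 \cdot 4 \cdot 1 = 15 + 16 \cdot 1 = 15 + 16 = 31$)
$w{\left(y \right)} = \frac{1}{2 y}$
$\left(I{\left(-1810 \right)} + \left(w{\left(j \right)} + 1191977\right)\right) - 2633586 = \left(\left(-342\right) \left(-1810\right) + \left(\frac{1}{2 \cdot 31} + 1191977\right)\right) - 2633586 = \left(619020 + \left(\frac{1}{2} \cdot \frac{1}{31} + 1191977\right)\right) - 2633586 = \left(619020 + \left(\frac{1}{62} + 1191977\right)\right) - 2633586 = \left(619020 + \frac{73902575}{62}\right) - 2633586 = \frac{112281815}{62} - 2633586 = - \frac{51000517}{62}$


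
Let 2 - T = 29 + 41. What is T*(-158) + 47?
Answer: 10791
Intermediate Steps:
T = -68 (T = 2 - (29 + 41) = 2 - 1*70 = 2 - 70 = -68)
T*(-158) + 47 = -68*(-158) + 47 = 10744 + 47 = 10791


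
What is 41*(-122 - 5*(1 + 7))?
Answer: -6642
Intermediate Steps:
41*(-122 - 5*(1 + 7)) = 41*(-122 - 5*8) = 41*(-122 - 40) = 41*(-162) = -6642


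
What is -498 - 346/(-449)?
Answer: -223256/449 ≈ -497.23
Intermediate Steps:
-498 - 346/(-449) = -498 - 346*(-1/449) = -498 + 346/449 = -223256/449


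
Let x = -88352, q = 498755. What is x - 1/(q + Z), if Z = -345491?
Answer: -13541180929/153264 ≈ -88352.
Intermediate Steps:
x - 1/(q + Z) = -88352 - 1/(498755 - 345491) = -88352 - 1/153264 = -13541180929/153264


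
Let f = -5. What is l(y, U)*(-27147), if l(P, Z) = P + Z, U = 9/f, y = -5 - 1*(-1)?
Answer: 787263/5 ≈ 1.5745e+5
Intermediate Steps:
y = -4 (y = -5 + 1 = -4)
U = -9/5 (U = 9/(-5) = 9*(-1/5) = -9/5 ≈ -1.8000)
l(y, U)*(-27147) = (-4 - 9/5)*(-27147) = -29/5*(-27147) = 787263/5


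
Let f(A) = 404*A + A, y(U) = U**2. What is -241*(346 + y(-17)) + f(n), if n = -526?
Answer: -366065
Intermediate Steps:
f(A) = 405*A
-241*(346 + y(-17)) + f(n) = -241*(346 + (-17)**2) + 405*(-526) = -241*(346 + 289) - 213030 = -241*635 - 213030 = -153035 - 213030 = -366065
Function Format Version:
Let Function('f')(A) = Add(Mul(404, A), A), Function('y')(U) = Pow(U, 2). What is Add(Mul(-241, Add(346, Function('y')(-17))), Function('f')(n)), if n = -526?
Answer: -366065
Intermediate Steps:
Function('f')(A) = Mul(405, A)
Add(Mul(-241, Add(346, Function('y')(-17))), Function('f')(n)) = Add(Mul(-241, Add(346, Pow(-17, 2))), Mul(405, -526)) = Add(Mul(-241, Add(346, 289)), -213030) = Add(Mul(-241, 635), -213030) = Add(-153035, -213030) = -366065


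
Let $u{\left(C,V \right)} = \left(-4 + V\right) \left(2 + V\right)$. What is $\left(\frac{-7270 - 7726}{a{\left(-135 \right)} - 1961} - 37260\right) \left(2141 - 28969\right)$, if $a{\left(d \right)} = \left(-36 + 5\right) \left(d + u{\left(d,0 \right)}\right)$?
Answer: $\frac{308930174606}{309} \approx 9.9977 \cdot 10^{8}$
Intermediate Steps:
$a{\left(d \right)} = 248 - 31 d$ ($a{\left(d \right)} = \left(-36 + 5\right) \left(d - \left(8 - 0^{2}\right)\right) = - 31 \left(d + \left(-8 + 0 + 0\right)\right) = - 31 \left(d - 8\right) = - 31 \left(-8 + d\right) = 248 - 31 d$)
$\left(\frac{-7270 - 7726}{a{\left(-135 \right)} - 1961} - 37260\right) \left(2141 - 28969\right) = \left(\frac{-7270 - 7726}{\left(248 - -4185\right) - 1961} - 37260\right) \left(2141 - 28969\right) = \left(- \frac{14996}{\left(248 + 4185\right) - 1961} - 37260\right) \left(-26828\right) = \left(- \frac{14996}{4433 - 1961} - 37260\right) \left(-26828\right) = \left(- \frac{14996}{2472} - 37260\right) \left(-26828\right) = \left(\left(-14996\right) \frac{1}{2472} - 37260\right) \left(-26828\right) = \left(- \frac{3749}{618} - 37260\right) \left(-26828\right) = \left(- \frac{23030429}{618}\right) \left(-26828\right) = \frac{308930174606}{309}$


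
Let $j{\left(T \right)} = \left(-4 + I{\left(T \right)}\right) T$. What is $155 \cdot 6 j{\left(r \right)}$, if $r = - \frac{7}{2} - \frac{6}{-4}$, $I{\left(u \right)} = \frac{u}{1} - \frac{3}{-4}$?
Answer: $9765$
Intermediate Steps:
$I{\left(u \right)} = \frac{3}{4} + u$ ($I{\left(u \right)} = u 1 - - \frac{3}{4} = u + \frac{3}{4} = \frac{3}{4} + u$)
$r = -2$ ($r = \left(-7\right) \frac{1}{2} - - \frac{3}{2} = - \frac{7}{2} + \frac{3}{2} = -2$)
$j{\left(T \right)} = T \left(- \frac{13}{4} + T\right)$ ($j{\left(T \right)} = \left(-4 + \left(\frac{3}{4} + T\right)\right) T = \left(- \frac{13}{4} + T\right) T = T \left(- \frac{13}{4} + T\right)$)
$155 \cdot 6 j{\left(r \right)} = 155 \cdot 6 \cdot \frac{1}{4} \left(-2\right) \left(-13 + 4 \left(-2\right)\right) = 930 \cdot \frac{1}{4} \left(-2\right) \left(-13 - 8\right) = 930 \cdot \frac{1}{4} \left(-2\right) \left(-21\right) = 930 \cdot \frac{21}{2} = 9765$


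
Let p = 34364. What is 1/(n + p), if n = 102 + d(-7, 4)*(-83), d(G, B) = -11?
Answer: 1/35379 ≈ 2.8265e-5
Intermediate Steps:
n = 1015 (n = 102 - 11*(-83) = 102 + 913 = 1015)
1/(n + p) = 1/(1015 + 34364) = 1/35379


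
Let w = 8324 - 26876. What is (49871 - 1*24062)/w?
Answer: -8603/6184 ≈ -1.3912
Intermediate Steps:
w = -18552
(49871 - 1*24062)/w = (49871 - 1*24062)/(-18552) = (49871 - 24062)*(-1/18552) = 25809*(-1/18552) = -8603/6184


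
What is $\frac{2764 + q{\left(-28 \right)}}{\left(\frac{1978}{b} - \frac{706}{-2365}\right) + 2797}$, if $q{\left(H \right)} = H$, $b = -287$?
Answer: $\frac{619024560}{631334129} \approx 0.9805$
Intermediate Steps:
$\frac{2764 + q{\left(-28 \right)}}{\left(\frac{1978}{b} - \frac{706}{-2365}\right) + 2797} = \frac{2764 - 28}{\left(\frac{1978}{-287} - \frac{706}{-2365}\right) + 2797} = \frac{2736}{\left(1978 \left(- \frac{1}{287}\right) - - \frac{706}{2365}\right) + 2797} = \frac{2736}{\left(- \frac{1978}{287} + \frac{706}{2365}\right) + 2797} = \frac{2736}{- \frac{4475348}{678755} + 2797} = \frac{2736}{\frac{1894002387}{678755}} = 2736 \cdot \frac{678755}{1894002387} = \frac{619024560}{631334129}$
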